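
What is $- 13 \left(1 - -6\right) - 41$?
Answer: $-132$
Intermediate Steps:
$- 13 \left(1 - -6\right) - 41 = - 13 \left(1 + 6\right) - 41 = \left(-13\right) 7 - 41 = -91 - 41 = -132$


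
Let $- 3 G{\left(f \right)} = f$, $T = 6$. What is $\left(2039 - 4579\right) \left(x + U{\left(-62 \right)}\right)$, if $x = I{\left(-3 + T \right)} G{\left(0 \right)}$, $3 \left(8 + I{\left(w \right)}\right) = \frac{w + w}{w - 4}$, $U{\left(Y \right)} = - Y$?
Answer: $-157480$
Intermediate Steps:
$G{\left(f \right)} = - \frac{f}{3}$
$I{\left(w \right)} = -8 + \frac{2 w}{3 \left(-4 + w\right)}$ ($I{\left(w \right)} = -8 + \frac{\left(w + w\right) \frac{1}{w - 4}}{3} = -8 + \frac{2 w \frac{1}{-4 + w}}{3} = -8 + \frac{2 w}{3 \left(-4 + w\right)}$)
$x = 0$ ($x = \frac{2 \left(48 - 11 \left(-3 + 6\right)\right)}{3 \left(-4 + \left(-3 + 6\right)\right)} \left(\left(- \frac{1}{3}\right) 0\right) = \frac{2 \left(48 - 33\right)}{3 \left(-4 + 3\right)} 0 = \frac{2 \left(48 - 33\right)}{3 \left(-1\right)} 0 = \frac{2}{3} \left(-1\right) 15 \cdot 0 = \left(-10\right) 0 = 0$)
$\left(2039 - 4579\right) \left(x + U{\left(-62 \right)}\right) = \left(2039 - 4579\right) \left(0 - -62\right) = - 2540 \left(0 + 62\right) = \left(-2540\right) 62 = -157480$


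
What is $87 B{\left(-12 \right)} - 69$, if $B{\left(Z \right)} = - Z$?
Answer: $975$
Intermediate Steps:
$87 B{\left(-12 \right)} - 69 = 87 \left(\left(-1\right) \left(-12\right)\right) - 69 = 87 \cdot 12 - 69 = 1044 - 69 = 975$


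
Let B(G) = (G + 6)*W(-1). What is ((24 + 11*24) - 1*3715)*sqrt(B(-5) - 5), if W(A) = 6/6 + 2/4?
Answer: -3427*I*sqrt(14)/2 ≈ -6411.3*I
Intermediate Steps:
W(A) = 3/2 (W(A) = 6*(1/6) + 2*(1/4) = 1 + 1/2 = 3/2)
B(G) = 9 + 3*G/2 (B(G) = (G + 6)*(3/2) = (6 + G)*(3/2) = 9 + 3*G/2)
((24 + 11*24) - 1*3715)*sqrt(B(-5) - 5) = ((24 + 11*24) - 1*3715)*sqrt((9 + (3/2)*(-5)) - 5) = ((24 + 264) - 3715)*sqrt((9 - 15/2) - 5) = (288 - 3715)*sqrt(3/2 - 5) = -3427*I*sqrt(14)/2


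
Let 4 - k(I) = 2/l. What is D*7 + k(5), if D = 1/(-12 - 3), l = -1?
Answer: 83/15 ≈ 5.5333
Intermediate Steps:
k(I) = 6 (k(I) = 4 - 2/(-1) = 4 - 2*(-1) = 4 - 1*(-2) = 4 + 2 = 6)
D = -1/15 (D = 1/(-15) = -1/15 ≈ -0.066667)
D*7 + k(5) = -1/15*7 + 6 = -7/15 + 6 = 83/15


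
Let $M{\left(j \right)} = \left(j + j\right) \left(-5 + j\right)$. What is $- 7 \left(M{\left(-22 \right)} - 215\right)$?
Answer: $-6811$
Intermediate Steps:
$M{\left(j \right)} = 2 j \left(-5 + j\right)$
$- 7 \left(M{\left(-22 \right)} - 215\right) = - 7 \left(2 \left(-22\right) \left(-5 - 22\right) - 215\right) = - 7 \left(2 \left(-22\right) \left(-27\right) - 215\right) = - 7 \left(1188 - 215\right) = \left(-7\right) 973 = -6811$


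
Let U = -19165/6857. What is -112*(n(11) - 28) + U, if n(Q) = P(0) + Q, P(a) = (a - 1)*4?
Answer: 16108499/6857 ≈ 2349.2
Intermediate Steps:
P(a) = -4 + 4*a (P(a) = (-1 + a)*4 = -4 + 4*a)
U = -19165/6857 (U = -19165*1/6857 = -19165/6857 ≈ -2.7950)
n(Q) = -4 + Q (n(Q) = (-4 + 4*0) + Q = (-4 + 0) + Q = -4 + Q)
-112*(n(11) - 28) + U = -112*((-4 + 11) - 28) - 19165/6857 = -112*(7 - 28) - 19165/6857 = -112*(-21) - 19165/6857 = 2352 - 19165/6857 = 16108499/6857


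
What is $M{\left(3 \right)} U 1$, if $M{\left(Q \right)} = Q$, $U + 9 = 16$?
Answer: $21$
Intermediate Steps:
$U = 7$ ($U = -9 + 16 = 7$)
$M{\left(3 \right)} U 1 = 3 \cdot 7 \cdot 1 = 21 \cdot 1 = 21$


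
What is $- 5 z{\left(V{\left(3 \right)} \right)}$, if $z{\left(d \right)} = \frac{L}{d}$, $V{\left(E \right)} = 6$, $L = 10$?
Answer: $- \frac{25}{3} \approx -8.3333$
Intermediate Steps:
$z{\left(d \right)} = \frac{10}{d}$
$- 5 z{\left(V{\left(3 \right)} \right)} = - 5 \cdot \frac{10}{6} = - 5 \cdot 10 \cdot \frac{1}{6} = \left(-5\right) \frac{5}{3} = - \frac{25}{3}$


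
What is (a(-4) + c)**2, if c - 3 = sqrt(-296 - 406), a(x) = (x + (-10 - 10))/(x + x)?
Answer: -666 + 36*I*sqrt(78) ≈ -666.0 + 317.94*I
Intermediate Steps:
a(x) = (-20 + x)/(2*x) (a(x) = (x - 20)/((2*x)) = (-20 + x)*(1/(2*x)) = (-20 + x)/(2*x))
c = 3 + 3*I*sqrt(78) (c = 3 + sqrt(-296 - 406) = 3 + sqrt(-702) = 3 + 3*I*sqrt(78) ≈ 3.0 + 26.495*I)
(a(-4) + c)**2 = ((1/2)*(-20 - 4)/(-4) + (3 + 3*I*sqrt(78)))**2 = ((1/2)*(-1/4)*(-24) + (3 + 3*I*sqrt(78)))**2 = (3 + (3 + 3*I*sqrt(78)))**2 = (6 + 3*I*sqrt(78))**2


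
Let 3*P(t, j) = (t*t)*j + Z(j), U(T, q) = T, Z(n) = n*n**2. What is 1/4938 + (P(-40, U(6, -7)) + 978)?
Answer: 20986501/4938 ≈ 4250.0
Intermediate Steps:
Z(n) = n**3
P(t, j) = j**3/3 + j*t**2/3 (P(t, j) = ((t*t)*j + j**3)/3 = (t**2*j + j**3)/3 = (j*t**2 + j**3)/3 = (j**3 + j*t**2)/3 = j**3/3 + j*t**2/3)
1/4938 + (P(-40, U(6, -7)) + 978) = 1/4938 + ((1/3)*6*(6**2 + (-40)**2) + 978) = 1/4938 + ((1/3)*6*(36 + 1600) + 978) = 1/4938 + ((1/3)*6*1636 + 978) = 1/4938 + (3272 + 978) = 1/4938 + 4250 = 20986501/4938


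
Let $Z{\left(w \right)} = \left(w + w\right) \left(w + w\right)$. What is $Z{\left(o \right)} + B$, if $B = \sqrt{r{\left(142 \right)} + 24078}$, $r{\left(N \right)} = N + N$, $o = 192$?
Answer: $147456 + \sqrt{24362} \approx 1.4761 \cdot 10^{5}$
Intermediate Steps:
$Z{\left(w \right)} = 4 w^{2}$ ($Z{\left(w \right)} = 2 w 2 w = 4 w^{2}$)
$r{\left(N \right)} = 2 N$
$B = \sqrt{24362}$ ($B = \sqrt{2 \cdot 142 + 24078} = \sqrt{284 + 24078} = \sqrt{24362} \approx 156.08$)
$Z{\left(o \right)} + B = 4 \cdot 192^{2} + \sqrt{24362} = 4 \cdot 36864 + \sqrt{24362} = 147456 + \sqrt{24362}$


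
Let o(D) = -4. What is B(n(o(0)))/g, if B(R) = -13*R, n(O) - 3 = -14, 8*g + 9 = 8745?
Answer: 11/84 ≈ 0.13095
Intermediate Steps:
g = 1092 (g = -9/8 + (⅛)*8745 = -9/8 + 8745/8 = 1092)
n(O) = -11 (n(O) = 3 - 14 = -11)
B(n(o(0)))/g = -13*(-11)/1092 = 143*(1/1092) = 11/84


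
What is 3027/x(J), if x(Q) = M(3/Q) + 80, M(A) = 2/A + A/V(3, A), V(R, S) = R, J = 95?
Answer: 862695/40853 ≈ 21.117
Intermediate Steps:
M(A) = 2/A + A/3
x(Q) = 80 + 1/Q + 2*Q/3 (x(Q) = (2/((3/Q)) + (3/Q)/3) + 80 = (2*(Q/3) + 1/Q) + 80 = (2*Q/3 + 1/Q) + 80 = (1/Q + 2*Q/3) + 80 = 80 + 1/Q + 2*Q/3)
3027/x(J) = 3027/(80 + 1/95 + (2/3)*95) = 3027/(80 + 1/95 + 190/3) = 3027/(40853/285) = 3027*(285/40853) = 862695/40853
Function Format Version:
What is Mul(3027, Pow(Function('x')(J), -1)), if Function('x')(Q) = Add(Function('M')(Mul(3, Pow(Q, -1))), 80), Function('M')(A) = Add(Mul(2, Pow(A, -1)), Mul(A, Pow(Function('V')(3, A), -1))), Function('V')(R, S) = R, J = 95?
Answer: Rational(862695, 40853) ≈ 21.117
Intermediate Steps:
Function('M')(A) = Add(Mul(2, Pow(A, -1)), Mul(Rational(1, 3), A)) (Function('M')(A) = Add(Mul(2, Pow(A, -1)), Mul(A, Pow(3, -1))) = Add(Mul(2, Pow(A, -1)), Mul(A, Rational(1, 3))) = Add(Mul(2, Pow(A, -1)), Mul(Rational(1, 3), A)))
Function('x')(Q) = Add(80, Pow(Q, -1), Mul(Rational(2, 3), Q)) (Function('x')(Q) = Add(Add(Mul(2, Pow(Mul(3, Pow(Q, -1)), -1)), Mul(Rational(1, 3), Mul(3, Pow(Q, -1)))), 80) = Add(Add(Mul(2, Mul(Rational(1, 3), Q)), Pow(Q, -1)), 80) = Add(Add(Mul(Rational(2, 3), Q), Pow(Q, -1)), 80) = Add(Add(Pow(Q, -1), Mul(Rational(2, 3), Q)), 80) = Add(80, Pow(Q, -1), Mul(Rational(2, 3), Q)))
Mul(3027, Pow(Function('x')(J), -1)) = Mul(3027, Pow(Add(80, Pow(95, -1), Mul(Rational(2, 3), 95)), -1)) = Mul(3027, Pow(Add(80, Rational(1, 95), Rational(190, 3)), -1)) = Mul(3027, Pow(Rational(40853, 285), -1)) = Mul(3027, Rational(285, 40853)) = Rational(862695, 40853)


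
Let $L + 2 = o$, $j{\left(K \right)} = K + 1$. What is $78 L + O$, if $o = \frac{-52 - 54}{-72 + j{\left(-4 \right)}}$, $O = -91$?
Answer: $- \frac{3419}{25} \approx -136.76$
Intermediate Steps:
$j{\left(K \right)} = 1 + K$
$o = \frac{106}{75}$ ($o = \frac{-52 - 54}{-72 + \left(1 - 4\right)} = - \frac{106}{-72 - 3} = - \frac{106}{-75} = \left(-106\right) \left(- \frac{1}{75}\right) = \frac{106}{75} \approx 1.4133$)
$L = - \frac{44}{75}$ ($L = -2 + \frac{106}{75} = - \frac{44}{75} \approx -0.58667$)
$78 L + O = 78 \left(- \frac{44}{75}\right) - 91 = - \frac{1144}{25} - 91 = - \frac{3419}{25}$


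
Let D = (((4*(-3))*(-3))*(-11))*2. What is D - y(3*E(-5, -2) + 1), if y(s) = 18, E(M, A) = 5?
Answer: -810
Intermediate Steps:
D = -792 (D = (-12*(-3)*(-11))*2 = (36*(-11))*2 = -396*2 = -792)
D - y(3*E(-5, -2) + 1) = -792 - 1*18 = -792 - 18 = -810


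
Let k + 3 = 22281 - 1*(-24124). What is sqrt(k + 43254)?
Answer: 2*sqrt(22414) ≈ 299.43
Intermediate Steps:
k = 46402 (k = -3 + (22281 - 1*(-24124)) = -3 + (22281 + 24124) = -3 + 46405 = 46402)
sqrt(k + 43254) = sqrt(46402 + 43254) = sqrt(89656) = 2*sqrt(22414)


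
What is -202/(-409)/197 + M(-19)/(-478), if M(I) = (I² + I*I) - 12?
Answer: -28555137/19256947 ≈ -1.4828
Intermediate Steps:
M(I) = -12 + 2*I² (M(I) = (I² + I²) - 12 = 2*I² - 12 = -12 + 2*I²)
-202/(-409)/197 + M(-19)/(-478) = -202/(-409)/197 + (-12 + 2*(-19)²)/(-478) = -202*(-1/409)*(1/197) + (-12 + 2*361)*(-1/478) = (202/409)*(1/197) + (-12 + 722)*(-1/478) = 202/80573 + 710*(-1/478) = 202/80573 - 355/239 = -28555137/19256947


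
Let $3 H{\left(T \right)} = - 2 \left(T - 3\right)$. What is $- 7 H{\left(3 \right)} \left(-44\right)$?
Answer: $0$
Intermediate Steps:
$H{\left(T \right)} = 2 - \frac{2 T}{3}$ ($H{\left(T \right)} = \frac{\left(-2\right) \left(T - 3\right)}{3} = \frac{\left(-2\right) \left(-3 + T\right)}{3} = \frac{6 - 2 T}{3} = 2 - \frac{2 T}{3}$)
$- 7 H{\left(3 \right)} \left(-44\right) = - 7 \left(2 - 2\right) \left(-44\right) = \left(-7\right) 0 \left(-44\right) = 0 \left(-44\right) = 0$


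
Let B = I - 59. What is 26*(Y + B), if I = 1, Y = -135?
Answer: -5018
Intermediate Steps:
B = -58 (B = 1 - 59 = -58)
26*(Y + B) = 26*(-135 - 58) = 26*(-193) = -5018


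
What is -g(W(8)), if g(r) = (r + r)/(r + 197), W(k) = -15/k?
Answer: 30/1561 ≈ 0.019218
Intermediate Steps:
g(r) = 2*r/(197 + r) (g(r) = (2*r)/(197 + r) = 2*r/(197 + r))
-g(W(8)) = -2*(-15/8)/(197 - 15/8) = -2*(-15*⅛)/(197 - 15*⅛) = -2*(-15)/(8*(197 - 15/8)) = -2*(-15)/(8*1561/8) = -2*(-15)*8/(8*1561) = -1*(-30/1561) = 30/1561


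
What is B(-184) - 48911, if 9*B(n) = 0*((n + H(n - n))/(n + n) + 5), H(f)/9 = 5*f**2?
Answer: -48911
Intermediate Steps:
H(f) = 45*f**2 (H(f) = 9*(5*f**2) = 45*f**2)
B(n) = 0 (B(n) = (0*((n + 45*(n - n)**2)/(n + n) + 5))/9 = (0*((n + 45*0**2)/((2*n)) + 5))/9 = (0*((n + 45*0)*(1/(2*n)) + 5))/9 = (0*((n + 0)*(1/(2*n)) + 5))/9 = (0*(n*(1/(2*n)) + 5))/9 = (0*(1/2 + 5))/9 = (0*(11/2))/9 = (1/9)*0 = 0)
B(-184) - 48911 = 0 - 48911 = -48911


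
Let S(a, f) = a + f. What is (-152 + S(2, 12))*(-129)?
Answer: 17802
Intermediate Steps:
(-152 + S(2, 12))*(-129) = (-152 + (2 + 12))*(-129) = (-152 + 14)*(-129) = -138*(-129) = 17802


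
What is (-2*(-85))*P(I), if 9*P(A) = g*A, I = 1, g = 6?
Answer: 340/3 ≈ 113.33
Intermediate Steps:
P(A) = 2*A/3 (P(A) = (6*A)/9 = 2*A/3)
(-2*(-85))*P(I) = (-2*(-85))*((2/3)*1) = 170*(2/3) = 340/3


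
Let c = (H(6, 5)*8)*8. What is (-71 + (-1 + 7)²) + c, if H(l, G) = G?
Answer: 285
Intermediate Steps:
c = 320 (c = (5*8)*8 = 40*8 = 320)
(-71 + (-1 + 7)²) + c = (-71 + (-1 + 7)²) + 320 = (-71 + 6²) + 320 = (-71 + 36) + 320 = -35 + 320 = 285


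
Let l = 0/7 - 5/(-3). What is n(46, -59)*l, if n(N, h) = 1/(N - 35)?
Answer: 5/33 ≈ 0.15152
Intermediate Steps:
n(N, h) = 1/(-35 + N)
l = 5/3 (l = 0*(⅐) - 5*(-⅓) = 0 + 5/3 = 5/3 ≈ 1.6667)
n(46, -59)*l = (5/3)/(-35 + 46) = (5/3)/11 = (1/11)*(5/3) = 5/33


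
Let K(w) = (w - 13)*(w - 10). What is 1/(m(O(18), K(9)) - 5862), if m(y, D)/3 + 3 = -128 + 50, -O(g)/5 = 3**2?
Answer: -1/6105 ≈ -0.00016380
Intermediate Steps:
O(g) = -45 (O(g) = -5*3**2 = -5*9 = -45)
K(w) = (-13 + w)*(-10 + w)
m(y, D) = -243 (m(y, D) = -9 + 3*(-128 + 50) = -9 + 3*(-78) = -9 - 234 = -243)
1/(m(O(18), K(9)) - 5862) = 1/(-243 - 5862) = 1/(-6105) = -1/6105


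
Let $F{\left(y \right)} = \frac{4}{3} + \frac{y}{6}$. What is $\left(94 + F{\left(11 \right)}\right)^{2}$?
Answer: $\frac{339889}{36} \approx 9441.4$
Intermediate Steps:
$F{\left(y \right)} = \frac{4}{3} + \frac{y}{6}$ ($F{\left(y \right)} = 4 \cdot \frac{1}{3} + y \frac{1}{6} = \frac{4}{3} + \frac{y}{6}$)
$\left(94 + F{\left(11 \right)}\right)^{2} = \left(94 + \left(\frac{4}{3} + \frac{1}{6} \cdot 11\right)\right)^{2} = \left(94 + \left(\frac{4}{3} + \frac{11}{6}\right)\right)^{2} = \left(94 + \frac{19}{6}\right)^{2} = \left(\frac{583}{6}\right)^{2} = \frac{339889}{36}$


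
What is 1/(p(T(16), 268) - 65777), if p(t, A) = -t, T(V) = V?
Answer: -1/65793 ≈ -1.5199e-5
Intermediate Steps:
1/(p(T(16), 268) - 65777) = 1/(-1*16 - 65777) = 1/(-16 - 65777) = 1/(-65793) = -1/65793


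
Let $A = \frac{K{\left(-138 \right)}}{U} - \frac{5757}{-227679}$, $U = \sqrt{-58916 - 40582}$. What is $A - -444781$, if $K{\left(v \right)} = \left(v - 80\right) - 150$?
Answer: $\frac{33755766352}{75893} + \frac{8 i \sqrt{99498}}{2163} \approx 4.4478 \cdot 10^{5} + 1.1667 i$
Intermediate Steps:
$U = i \sqrt{99498}$ ($U = \sqrt{-99498} = i \sqrt{99498} \approx 315.43 i$)
$K{\left(v \right)} = -230 + v$ ($K{\left(v \right)} = \left(-80 + v\right) - 150 = -230 + v$)
$A = \frac{1919}{75893} + \frac{8 i \sqrt{99498}}{2163}$ ($A = \frac{-230 - 138}{i \sqrt{99498}} - \frac{5757}{-227679} = - 368 \left(- \frac{i \sqrt{99498}}{99498}\right) - - \frac{1919}{75893} = \frac{8 i \sqrt{99498}}{2163} + \frac{1919}{75893} = \frac{1919}{75893} + \frac{8 i \sqrt{99498}}{2163} \approx 0.025286 + 1.1667 i$)
$A - -444781 = \left(\frac{1919}{75893} + \frac{8 i \sqrt{99498}}{2163}\right) - -444781 = \left(\frac{1919}{75893} + \frac{8 i \sqrt{99498}}{2163}\right) + 444781 = \frac{33755766352}{75893} + \frac{8 i \sqrt{99498}}{2163}$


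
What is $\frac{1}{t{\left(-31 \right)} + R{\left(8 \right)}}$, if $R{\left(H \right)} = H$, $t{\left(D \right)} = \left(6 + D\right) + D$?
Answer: $- \frac{1}{48} \approx -0.020833$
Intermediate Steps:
$t{\left(D \right)} = 6 + 2 D$
$\frac{1}{t{\left(-31 \right)} + R{\left(8 \right)}} = \frac{1}{\left(6 + 2 \left(-31\right)\right) + 8} = \frac{1}{\left(6 - 62\right) + 8} = \frac{1}{-56 + 8} = \frac{1}{-48} = - \frac{1}{48}$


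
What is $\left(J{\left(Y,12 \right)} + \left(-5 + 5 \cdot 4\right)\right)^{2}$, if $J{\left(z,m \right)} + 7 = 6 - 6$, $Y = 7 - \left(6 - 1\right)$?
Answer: $64$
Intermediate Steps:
$Y = 2$ ($Y = 7 - \left(6 - 1\right) = 7 - 5 = 2$)
$J{\left(z,m \right)} = -7$ ($J{\left(z,m \right)} = -7 + \left(6 - 6\right) = -7 + 0 = -7$)
$\left(J{\left(Y,12 \right)} + \left(-5 + 5 \cdot 4\right)\right)^{2} = \left(-7 + \left(-5 + 5 \cdot 4\right)\right)^{2} = \left(-7 + \left(-5 + 20\right)\right)^{2} = \left(-7 + 15\right)^{2} = 8^{2} = 64$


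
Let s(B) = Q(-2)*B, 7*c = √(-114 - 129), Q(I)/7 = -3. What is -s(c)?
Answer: 27*I*√3 ≈ 46.765*I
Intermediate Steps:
Q(I) = -21 (Q(I) = 7*(-3) = -21)
c = 9*I*√3/7 (c = √(-114 - 129)/7 = √(-243)/7 = (9*I*√3)/7 = 9*I*√3/7 ≈ 2.2269*I)
s(B) = -21*B
-s(c) = -(-21)*9*I*√3/7 = -(-27)*I*√3 = 27*I*√3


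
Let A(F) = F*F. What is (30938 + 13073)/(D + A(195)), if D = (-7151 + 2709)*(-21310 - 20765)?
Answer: 44011/186935175 ≈ 0.00023543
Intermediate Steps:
A(F) = F**2
D = 186897150 (D = -4442*(-42075) = 186897150)
(30938 + 13073)/(D + A(195)) = (30938 + 13073)/(186897150 + 195**2) = 44011/(186897150 + 38025) = 44011/186935175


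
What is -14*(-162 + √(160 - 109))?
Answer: 2268 - 14*√51 ≈ 2168.0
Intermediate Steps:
-14*(-162 + √(160 - 109)) = -14*(-162 + √51) = 2268 - 14*√51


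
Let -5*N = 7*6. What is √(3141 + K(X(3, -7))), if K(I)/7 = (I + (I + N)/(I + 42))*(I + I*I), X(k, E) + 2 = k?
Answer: √145728505/215 ≈ 56.148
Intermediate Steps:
X(k, E) = -2 + k
N = -42/5 (N = -7*6/5 = -⅕*42 = -42/5 ≈ -8.4000)
K(I) = 7*(I + I²)*(I + (-42/5 + I)/(42 + I)) (K(I) = 7*((I + (I - 42/5)/(I + 42))*(I + I*I)) = 7*((I + (-42/5 + I)/(42 + I))*(I + I²)) = 7*((I + I²)*(I + (-42/5 + I)/(42 + I))) = 7*(I + I²)*(I + (-42/5 + I)/(42 + I)))
√(3141 + K(X(3, -7))) = √(3141 + 7*(-2 + 3)*(-42 + 5*(-2 + 3)³ + 173*(-2 + 3) + 220*(-2 + 3)²)/(5*(42 + (-2 + 3)))) = √(3141 + (7/5)*1*(-42 + 5*1³ + 173*1 + 220*1²)/(42 + 1)) = √(3141 + (7/5)*1*(-42 + 5*1 + 173 + 220*1)/43) = √(3141 + (7/5)*1*(1/43)*(-42 + 5 + 173 + 220)) = √(3141 + (7/5)*1*(1/43)*356) = √(3141 + 2492/215) = √(677807/215) = √145728505/215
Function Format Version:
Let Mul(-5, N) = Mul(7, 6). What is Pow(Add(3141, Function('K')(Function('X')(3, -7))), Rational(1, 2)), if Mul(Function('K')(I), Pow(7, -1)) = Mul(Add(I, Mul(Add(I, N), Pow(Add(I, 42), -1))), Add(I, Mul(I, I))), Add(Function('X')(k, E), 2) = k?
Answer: Mul(Rational(1, 215), Pow(145728505, Rational(1, 2))) ≈ 56.148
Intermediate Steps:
Function('X')(k, E) = Add(-2, k)
N = Rational(-42, 5) (N = Mul(Rational(-1, 5), Mul(7, 6)) = Mul(Rational(-1, 5), 42) = Rational(-42, 5) ≈ -8.4000)
Function('K')(I) = Mul(7, Add(I, Pow(I, 2)), Add(I, Mul(Pow(Add(42, I), -1), Add(Rational(-42, 5), I)))) (Function('K')(I) = Mul(7, Mul(Add(I, Mul(Add(I, Rational(-42, 5)), Pow(Add(I, 42), -1))), Add(I, Mul(I, I)))) = Mul(7, Mul(Add(I, Mul(Add(Rational(-42, 5), I), Pow(Add(42, I), -1))), Add(I, Pow(I, 2)))) = Mul(7, Mul(Add(I, Mul(Pow(Add(42, I), -1), Add(Rational(-42, 5), I))), Add(I, Pow(I, 2)))) = Mul(7, Mul(Add(I, Pow(I, 2)), Add(I, Mul(Pow(Add(42, I), -1), Add(Rational(-42, 5), I))))) = Mul(7, Add(I, Pow(I, 2)), Add(I, Mul(Pow(Add(42, I), -1), Add(Rational(-42, 5), I)))))
Pow(Add(3141, Function('K')(Function('X')(3, -7))), Rational(1, 2)) = Pow(Add(3141, Mul(Rational(7, 5), Add(-2, 3), Pow(Add(42, Add(-2, 3)), -1), Add(-42, Mul(5, Pow(Add(-2, 3), 3)), Mul(173, Add(-2, 3)), Mul(220, Pow(Add(-2, 3), 2))))), Rational(1, 2)) = Pow(Add(3141, Mul(Rational(7, 5), 1, Pow(Add(42, 1), -1), Add(-42, Mul(5, Pow(1, 3)), Mul(173, 1), Mul(220, Pow(1, 2))))), Rational(1, 2)) = Pow(Add(3141, Mul(Rational(7, 5), 1, Pow(43, -1), Add(-42, Mul(5, 1), 173, Mul(220, 1)))), Rational(1, 2)) = Pow(Add(3141, Mul(Rational(7, 5), 1, Rational(1, 43), Add(-42, 5, 173, 220))), Rational(1, 2)) = Pow(Add(3141, Mul(Rational(7, 5), 1, Rational(1, 43), 356)), Rational(1, 2)) = Pow(Add(3141, Rational(2492, 215)), Rational(1, 2)) = Pow(Rational(677807, 215), Rational(1, 2)) = Mul(Rational(1, 215), Pow(145728505, Rational(1, 2)))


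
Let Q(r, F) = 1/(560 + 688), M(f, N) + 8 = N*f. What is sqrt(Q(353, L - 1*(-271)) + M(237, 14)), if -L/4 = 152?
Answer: sqrt(322208718)/312 ≈ 57.533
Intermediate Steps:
L = -608 (L = -4*152 = -608)
M(f, N) = -8 + N*f
Q(r, F) = 1/1248
sqrt(Q(353, L - 1*(-271)) + M(237, 14)) = sqrt(1/1248 + (-8 + 14*237)) = sqrt(1/1248 + (-8 + 3318)) = sqrt(1/1248 + 3310) = sqrt(4130881/1248) = sqrt(322208718)/312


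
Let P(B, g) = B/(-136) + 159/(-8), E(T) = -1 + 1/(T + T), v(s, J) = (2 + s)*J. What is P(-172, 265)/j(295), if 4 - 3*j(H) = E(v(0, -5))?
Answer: -37965/3434 ≈ -11.056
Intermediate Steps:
v(s, J) = J*(2 + s)
E(T) = -1 + 1/(2*T)
j(H) = 101/60 (j(H) = 4/3 - (½ - (-5)*(2 + 0))/(3*((-5*(2 + 0)))) = 4/3 - (½ - (-5)*2)/(3*((-5*2))) = 4/3 - (½ - 1*(-10))/(3*(-10)) = 4/3 - (-1)*(½ + 10)/30 = 4/3 - (-1)*21/(30*2) = 4/3 - ⅓*(-21/20) = 4/3 + 7/20 = 101/60)
P(B, g) = -159/8 - B/136 (P(B, g) = B*(-1/136) + 159*(-⅛) = -B/136 - 159/8 = -159/8 - B/136)
P(-172, 265)/j(295) = (-159/8 - 1/136*(-172))/(101/60) = (-159/8 + 43/34)*(60/101) = -2531/136*60/101 = -37965/3434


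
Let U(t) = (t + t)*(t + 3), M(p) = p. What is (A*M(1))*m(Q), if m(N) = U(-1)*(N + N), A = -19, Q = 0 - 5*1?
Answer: -760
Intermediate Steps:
U(t) = 2*t*(3 + t) (U(t) = (2*t)*(3 + t) = 2*t*(3 + t))
Q = -5 (Q = 0 - 5 = -5)
m(N) = -8*N (m(N) = (2*(-1)*(3 - 1))*(N + N) = (2*(-1)*2)*(2*N) = -8*N)
(A*M(1))*m(Q) = (-19*1)*(-8*(-5)) = -19*40 = -760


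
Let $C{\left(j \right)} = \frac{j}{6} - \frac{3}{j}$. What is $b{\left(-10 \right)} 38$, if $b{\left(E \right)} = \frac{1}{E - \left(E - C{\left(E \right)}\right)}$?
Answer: $- \frac{1140}{41} \approx -27.805$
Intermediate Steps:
$C{\left(j \right)} = - \frac{3}{j} + \frac{j}{6}$ ($C{\left(j \right)} = j \frac{1}{6} - \frac{3}{j} = \frac{j}{6} - \frac{3}{j} = - \frac{3}{j} + \frac{j}{6}$)
$b{\left(E \right)} = \frac{1}{- \frac{3}{E} + \frac{E}{6}}$ ($b{\left(E \right)} = \frac{1}{E - \left(\frac{3}{E} + \frac{5 E}{6}\right)} = \frac{1}{- \frac{3}{E} + \frac{E}{6}}$)
$b{\left(-10 \right)} 38 = 6 \left(-10\right) \frac{1}{-18 + \left(-10\right)^{2}} \cdot 38 = 6 \left(-10\right) \frac{1}{-18 + 100} \cdot 38 = 6 \left(-10\right) \frac{1}{82} \cdot 38 = \left(- \frac{30}{41}\right) 38 = - \frac{1140}{41}$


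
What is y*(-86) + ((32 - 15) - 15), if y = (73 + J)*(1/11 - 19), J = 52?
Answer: 2236022/11 ≈ 2.0327e+5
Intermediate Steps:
y = -26000/11 (y = (73 + 52)*(1/11 - 19) = 125*(1/11 - 19) = 125*(-208/11) = -26000/11 ≈ -2363.6)
y*(-86) + ((32 - 15) - 15) = -26000/11*(-86) + ((32 - 15) - 15) = 2236000/11 + (17 - 15) = 2236000/11 + 2 = 2236022/11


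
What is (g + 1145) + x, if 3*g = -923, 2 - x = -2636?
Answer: 10426/3 ≈ 3475.3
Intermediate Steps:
x = 2638 (x = 2 - 1*(-2636) = 2 + 2636 = 2638)
g = -923/3 (g = (⅓)*(-923) = -923/3 ≈ -307.67)
(g + 1145) + x = (-923/3 + 1145) + 2638 = 2512/3 + 2638 = 10426/3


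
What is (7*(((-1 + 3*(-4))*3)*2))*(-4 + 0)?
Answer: 2184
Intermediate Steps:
(7*(((-1 + 3*(-4))*3)*2))*(-4 + 0) = (7*(((-1 - 12)*3)*2))*(-4) = (7*(-13*3*2))*(-4) = (7*(-39*2))*(-4) = (7*(-78))*(-4) = -546*(-4) = 2184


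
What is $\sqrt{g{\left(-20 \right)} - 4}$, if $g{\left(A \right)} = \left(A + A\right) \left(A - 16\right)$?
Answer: $2 \sqrt{359} \approx 37.895$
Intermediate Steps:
$g{\left(A \right)} = 2 A \left(-16 + A\right)$
$\sqrt{g{\left(-20 \right)} - 4} = \sqrt{2 \left(-20\right) \left(-16 - 20\right) - 4} = \sqrt{2 \left(-20\right) \left(-36\right) - 4} = \sqrt{1440 - 4} = \sqrt{1436} = 2 \sqrt{359}$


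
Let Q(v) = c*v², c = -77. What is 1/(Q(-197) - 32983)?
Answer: -1/3021276 ≈ -3.3099e-7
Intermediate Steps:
Q(v) = -77*v²
1/(Q(-197) - 32983) = 1/(-77*(-197)² - 32983) = 1/(-77*38809 - 32983) = 1/(-2988293 - 32983) = 1/(-3021276) = -1/3021276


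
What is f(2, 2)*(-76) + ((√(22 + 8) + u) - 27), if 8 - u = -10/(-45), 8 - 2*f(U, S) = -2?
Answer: -3593/9 + √30 ≈ -393.75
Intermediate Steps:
f(U, S) = 5 (f(U, S) = 4 - ½*(-2) = 4 + 1 = 5)
u = 70/9 (u = 8 - (-10)/(-45) = 8 - (-10)*(-1)/45 = 8 - 1*2/9 = 8 - 2/9 = 70/9 ≈ 7.7778)
f(2, 2)*(-76) + ((√(22 + 8) + u) - 27) = 5*(-76) + ((√(22 + 8) + 70/9) - 27) = -380 + ((√30 + 70/9) - 27) = -380 + ((70/9 + √30) - 27) = -380 + (-173/9 + √30) = -3593/9 + √30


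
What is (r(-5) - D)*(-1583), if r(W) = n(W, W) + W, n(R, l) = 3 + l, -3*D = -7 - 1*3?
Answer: 49073/3 ≈ 16358.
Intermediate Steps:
D = 10/3 (D = -(-7 - 1*3)/3 = -(-7 - 3)/3 = -⅓*(-10) = 10/3 ≈ 3.3333)
r(W) = 3 + 2*W (r(W) = (3 + W) + W = 3 + 2*W)
(r(-5) - D)*(-1583) = ((3 + 2*(-5)) - 1*10/3)*(-1583) = ((3 - 10) - 10/3)*(-1583) = (-7 - 10/3)*(-1583) = -31/3*(-1583) = 49073/3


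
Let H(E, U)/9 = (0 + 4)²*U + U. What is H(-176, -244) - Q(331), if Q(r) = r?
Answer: -37663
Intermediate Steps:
H(E, U) = 153*U (H(E, U) = 9*((0 + 4)²*U + U) = 9*(4²*U + U) = 9*(16*U + U) = 9*(17*U) = 153*U)
H(-176, -244) - Q(331) = 153*(-244) - 1*331 = -37332 - 331 = -37663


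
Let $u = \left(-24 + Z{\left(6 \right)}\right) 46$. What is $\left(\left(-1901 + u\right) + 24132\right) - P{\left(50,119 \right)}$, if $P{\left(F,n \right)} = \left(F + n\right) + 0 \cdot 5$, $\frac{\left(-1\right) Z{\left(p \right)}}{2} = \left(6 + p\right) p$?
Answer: $14334$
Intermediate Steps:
$Z{\left(p \right)} = - 2 p \left(6 + p\right)$ ($Z{\left(p \right)} = - 2 \left(6 + p\right) p = - 2 p \left(6 + p\right)$)
$u = -7728$ ($u = \left(-24 - 12 \left(6 + 6\right)\right) 46 = \left(-24 - 12 \cdot 12\right) 46 = \left(-24 - 144\right) 46 = \left(-168\right) 46 = -7728$)
$P{\left(F,n \right)} = F + n$ ($P{\left(F,n \right)} = \left(F + n\right) + 0 = F + n$)
$\left(\left(-1901 + u\right) + 24132\right) - P{\left(50,119 \right)} = \left(\left(-1901 - 7728\right) + 24132\right) - \left(50 + 119\right) = \left(-9629 + 24132\right) - 169 = 14503 - 169 = 14334$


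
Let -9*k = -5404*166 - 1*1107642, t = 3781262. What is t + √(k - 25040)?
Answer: 3781262 + √1779346/3 ≈ 3.7817e+6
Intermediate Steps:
k = 2004706/9 (k = -(-5404*166 - 1*1107642)/9 = -(-897064 - 1107642)/9 = -⅑*(-2004706) = 2004706/9 ≈ 2.2275e+5)
t + √(k - 25040) = 3781262 + √(2004706/9 - 25040) = 3781262 + √(1779346/9) = 3781262 + √1779346/3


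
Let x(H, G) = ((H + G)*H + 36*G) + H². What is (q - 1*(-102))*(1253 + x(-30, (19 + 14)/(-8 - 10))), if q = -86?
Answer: 48672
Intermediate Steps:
x(H, G) = H² + 36*G + H*(G + H) (x(H, G) = ((G + H)*H + 36*G) + H² = (H*(G + H) + 36*G) + H² = (36*G + H*(G + H)) + H² = H² + 36*G + H*(G + H))
(q - 1*(-102))*(1253 + x(-30, (19 + 14)/(-8 - 10))) = (-86 - 1*(-102))*(1253 + (2*(-30)² + 36*((19 + 14)/(-8 - 10)) + ((19 + 14)/(-8 - 10))*(-30))) = (-86 + 102)*(1253 + (2*900 + 36*(33/(-18)) + (33/(-18))*(-30))) = 16*(1253 + (1800 + 36*(33*(-1/18)) + (33*(-1/18))*(-30))) = 16*(1253 + (1800 + 36*(-11/6) - 11/6*(-30))) = 16*(1253 + (1800 - 66 + 55)) = 16*(1253 + 1789) = 16*3042 = 48672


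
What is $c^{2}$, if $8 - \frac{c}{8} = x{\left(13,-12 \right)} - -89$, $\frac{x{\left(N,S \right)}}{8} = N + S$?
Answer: $506944$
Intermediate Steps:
$x{\left(N,S \right)} = 8 N + 8 S$ ($x{\left(N,S \right)} = 8 \left(N + S\right) = 8 N + 8 S$)
$c = -712$ ($c = 64 - 8 \left(\left(8 \cdot 13 + 8 \left(-12\right)\right) - -89\right) = 64 - 8 \left(\left(104 - 96\right) + 89\right) = 64 - 8 \left(8 + 89\right) = 64 - 776 = -712$)
$c^{2} = \left(-712\right)^{2} = 506944$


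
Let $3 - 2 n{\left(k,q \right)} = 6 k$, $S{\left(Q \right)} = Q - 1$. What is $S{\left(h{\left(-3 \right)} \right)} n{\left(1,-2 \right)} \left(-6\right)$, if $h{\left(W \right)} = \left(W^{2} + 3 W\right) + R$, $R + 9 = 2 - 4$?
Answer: $-108$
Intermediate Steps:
$R = -11$ ($R = -9 + \left(2 - 4\right) = -9 - 2 = -11$)
$h{\left(W \right)} = -11 + W^{2} + 3 W$ ($h{\left(W \right)} = \left(W^{2} + 3 W\right) - 11 = -11 + W^{2} + 3 W$)
$S{\left(Q \right)} = -1 + Q$
$n{\left(k,q \right)} = \frac{3}{2} - 3 k$ ($n{\left(k,q \right)} = \frac{3}{2} - \frac{6 k}{2} = \frac{3}{2} - 3 k$)
$S{\left(h{\left(-3 \right)} \right)} n{\left(1,-2 \right)} \left(-6\right) = \left(-1 + \left(-11 + \left(-3\right)^{2} + 3 \left(-3\right)\right)\right) \left(\frac{3}{2} - 3\right) \left(-6\right) = \left(-1 - 11\right) \left(\frac{3}{2} - 3\right) \left(-6\right) = \left(-1 - 11\right) \left(- \frac{3}{2}\right) \left(-6\right) = \left(-12\right) \left(- \frac{3}{2}\right) \left(-6\right) = 18 \left(-6\right) = -108$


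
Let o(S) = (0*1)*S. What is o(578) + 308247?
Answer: 308247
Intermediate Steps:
o(S) = 0 (o(S) = 0*S = 0)
o(578) + 308247 = 0 + 308247 = 308247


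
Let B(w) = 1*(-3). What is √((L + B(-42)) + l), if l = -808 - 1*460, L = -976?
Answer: I*√2247 ≈ 47.403*I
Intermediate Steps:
B(w) = -3
l = -1268 (l = -808 - 460 = -1268)
√((L + B(-42)) + l) = √((-976 - 3) - 1268) = √(-979 - 1268) = √(-2247) = I*√2247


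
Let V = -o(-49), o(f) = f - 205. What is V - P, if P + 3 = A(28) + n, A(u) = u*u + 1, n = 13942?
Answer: -14470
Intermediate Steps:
o(f) = -205 + f
A(u) = 1 + u² (A(u) = u² + 1 = 1 + u²)
P = 14724 (P = -3 + ((1 + 28²) + 13942) = -3 + ((1 + 784) + 13942) = -3 + (785 + 13942) = -3 + 14727 = 14724)
V = 254 (V = -(-205 - 49) = -1*(-254) = 254)
V - P = 254 - 1*14724 = 254 - 14724 = -14470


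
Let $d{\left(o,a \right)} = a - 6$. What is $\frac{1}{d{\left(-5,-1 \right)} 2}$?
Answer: $- \frac{1}{14} \approx -0.071429$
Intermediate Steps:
$d{\left(o,a \right)} = -6 + a$ ($d{\left(o,a \right)} = a - 6 = -6 + a$)
$\frac{1}{d{\left(-5,-1 \right)} 2} = \frac{1}{\left(-6 - 1\right) 2} = \frac{1}{\left(-7\right) 2} = \frac{1}{-14} = - \frac{1}{14}$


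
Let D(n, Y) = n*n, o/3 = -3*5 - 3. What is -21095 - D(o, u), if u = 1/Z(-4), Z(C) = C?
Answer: -24011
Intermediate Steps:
o = -54 (o = 3*(-3*5 - 3) = 3*(-15 - 3) = 3*(-18) = -54)
u = -¼ (u = 1/(-4) = -¼ ≈ -0.25000)
D(n, Y) = n²
-21095 - D(o, u) = -21095 - 1*(-54)² = -21095 - 1*2916 = -21095 - 2916 = -24011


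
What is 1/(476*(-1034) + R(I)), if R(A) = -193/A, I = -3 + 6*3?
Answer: -15/7382953 ≈ -2.0317e-6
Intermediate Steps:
I = 15 (I = -3 + 18 = 15)
1/(476*(-1034) + R(I)) = 1/(476*(-1034) - 193/15) = 1/(-492184 - 193*1/15) = 1/(-492184 - 193/15) = 1/(-7382953/15) = -15/7382953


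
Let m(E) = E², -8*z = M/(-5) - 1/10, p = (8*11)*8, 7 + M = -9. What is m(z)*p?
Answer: 10571/100 ≈ 105.71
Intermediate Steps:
M = -16 (M = -7 - 9 = -16)
p = 704 (p = 88*8 = 704)
z = -31/80 (z = -(-16/(-5) - 1/10)/8 = -(-16*(-⅕) - 1*⅒)/8 = -(16/5 - ⅒)/8 = -⅛*31/10 = -31/80 ≈ -0.38750)
m(z)*p = (-31/80)²*704 = (961/6400)*704 = 10571/100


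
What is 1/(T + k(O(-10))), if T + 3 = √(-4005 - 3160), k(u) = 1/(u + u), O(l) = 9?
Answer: -954/2324269 - 324*I*√7165/2324269 ≈ -0.00041045 - 0.0118*I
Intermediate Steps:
k(u) = 1/(2*u)
T = -3 + I*√7165 (T = -3 + √(-4005 - 3160) = -3 + √(-7165) = -3 + I*√7165 ≈ -3.0 + 84.646*I)
1/(T + k(O(-10))) = 1/((-3 + I*√7165) + (½)/9) = 1/((-3 + I*√7165) + (½)*(⅑)) = 1/((-3 + I*√7165) + 1/18) = 1/(-53/18 + I*√7165)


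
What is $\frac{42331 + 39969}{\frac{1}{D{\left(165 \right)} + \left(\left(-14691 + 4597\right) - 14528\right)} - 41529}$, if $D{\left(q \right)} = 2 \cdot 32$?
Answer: $- \frac{2021123400}{1019869183} \approx -1.9817$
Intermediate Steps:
$D{\left(q \right)} = 64$
$\frac{42331 + 39969}{\frac{1}{D{\left(165 \right)} + \left(\left(-14691 + 4597\right) - 14528\right)} - 41529} = \frac{42331 + 39969}{\frac{1}{64 + \left(\left(-14691 + 4597\right) - 14528\right)} - 41529} = \frac{82300}{\frac{1}{64 - 24622} - 41529} = \frac{82300}{\frac{1}{-24558} - 41529} = \frac{82300}{- \frac{1}{24558} - 41529} = \frac{82300}{- \frac{1019869183}{24558}} = 82300 \left(- \frac{24558}{1019869183}\right) = - \frac{2021123400}{1019869183}$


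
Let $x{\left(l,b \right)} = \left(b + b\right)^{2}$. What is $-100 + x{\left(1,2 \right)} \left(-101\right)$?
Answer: $-1716$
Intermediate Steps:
$x{\left(l,b \right)} = 4 b^{2}$ ($x{\left(l,b \right)} = \left(2 b\right)^{2} = 4 b^{2}$)
$-100 + x{\left(1,2 \right)} \left(-101\right) = -100 + 4 \cdot 2^{2} \left(-101\right) = -100 + 4 \cdot 4 \left(-101\right) = -100 + 16 \left(-101\right) = -100 - 1616 = -1716$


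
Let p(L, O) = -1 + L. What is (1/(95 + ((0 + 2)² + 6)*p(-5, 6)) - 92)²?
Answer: 10361961/1225 ≈ 8458.8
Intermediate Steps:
(1/(95 + ((0 + 2)² + 6)*p(-5, 6)) - 92)² = (1/(95 + ((0 + 2)² + 6)*(-1 - 5)) - 92)² = (1/(95 + (2² + 6)*(-6)) - 92)² = (1/(95 + (4 + 6)*(-6)) - 92)² = (1/(95 + 10*(-6)) - 92)² = (1/(95 - 60) - 92)² = (1/35 - 92)² = (-3219/35)² = 10361961/1225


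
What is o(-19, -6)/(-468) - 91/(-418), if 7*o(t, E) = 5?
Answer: 148013/684684 ≈ 0.21618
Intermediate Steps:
o(t, E) = 5/7 (o(t, E) = (1/7)*5 = 5/7)
o(-19, -6)/(-468) - 91/(-418) = (5/7)/(-468) - 91/(-418) = (5/7)*(-1/468) - 91*(-1/418) = -5/3276 + 91/418 = 148013/684684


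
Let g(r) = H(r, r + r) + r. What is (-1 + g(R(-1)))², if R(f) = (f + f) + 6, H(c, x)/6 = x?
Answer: 2601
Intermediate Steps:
H(c, x) = 6*x
R(f) = 6 + 2*f (R(f) = 2*f + 6 = 6 + 2*f)
g(r) = 13*r (g(r) = 6*(r + r) + r = 6*(2*r) + r = 12*r + r = 13*r)
(-1 + g(R(-1)))² = (-1 + 13*(6 + 2*(-1)))² = (-1 + 13*(6 - 2))² = (-1 + 13*4)² = (-1 + 52)² = 51² = 2601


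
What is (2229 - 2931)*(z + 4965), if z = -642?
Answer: -3034746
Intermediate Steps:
(2229 - 2931)*(z + 4965) = (2229 - 2931)*(-642 + 4965) = -702*4323 = -3034746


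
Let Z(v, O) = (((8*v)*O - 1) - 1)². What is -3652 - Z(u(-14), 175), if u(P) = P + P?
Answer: -1536800456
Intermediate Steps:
u(P) = 2*P
Z(v, O) = (-2 + 8*O*v)² (Z(v, O) = ((8*O*v - 1) - 1)² = ((-1 + 8*O*v) - 1)² = (-2 + 8*O*v)²)
-3652 - Z(u(-14), 175) = -3652 - 4*(-1 + 4*175*(2*(-14)))² = -3652 - 4*(-1 + 4*175*(-28))² = -3652 - 4*(-1 - 19600)² = -3652 - 4*(-19601)² = -3652 - 4*384199201 = -3652 - 1*1536796804 = -3652 - 1536796804 = -1536800456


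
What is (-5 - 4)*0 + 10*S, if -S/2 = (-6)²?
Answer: -720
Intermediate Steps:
S = -72 (S = -2*(-6)² = -2*36 = -72)
(-5 - 4)*0 + 10*S = (-5 - 4)*0 + 10*(-72) = -9*0 - 720 = 0 - 720 = -720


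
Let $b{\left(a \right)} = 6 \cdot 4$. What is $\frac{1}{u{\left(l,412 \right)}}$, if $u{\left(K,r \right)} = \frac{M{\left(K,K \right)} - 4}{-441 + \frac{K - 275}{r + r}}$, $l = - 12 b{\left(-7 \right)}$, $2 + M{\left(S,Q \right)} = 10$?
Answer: $- \frac{363947}{3296} \approx -110.42$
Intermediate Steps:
$b{\left(a \right)} = 24$
$M{\left(S,Q \right)} = 8$ ($M{\left(S,Q \right)} = -2 + 10 = 8$)
$l = -288$ ($l = \left(-12\right) 24 = -288$)
$u{\left(K,r \right)} = \frac{4}{-441 + \frac{-275 + K}{2 r}}$ ($u{\left(K,r \right)} = \frac{8 - 4}{-441 + \frac{K - 275}{r + r}} = \frac{4}{-441 + \frac{-275 + K}{2 r}}$)
$\frac{1}{u{\left(l,412 \right)}} = \frac{1}{\left(-8\right) 412 \frac{1}{275 - -288 + 882 \cdot 412}} = \frac{1}{\left(-8\right) 412 \frac{1}{275 + 288 + 363384}} = \frac{1}{\left(-8\right) 412 \cdot \frac{1}{363947}} = \frac{1}{- \frac{3296}{363947}} = - \frac{363947}{3296}$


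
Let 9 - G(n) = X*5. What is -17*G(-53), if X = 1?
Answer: -68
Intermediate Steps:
G(n) = 4 (G(n) = 9 - 5 = 4)
-17*G(-53) = -17*4 = -68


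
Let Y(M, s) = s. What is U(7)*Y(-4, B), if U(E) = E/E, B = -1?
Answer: -1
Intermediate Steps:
U(E) = 1
U(7)*Y(-4, B) = 1*(-1) = -1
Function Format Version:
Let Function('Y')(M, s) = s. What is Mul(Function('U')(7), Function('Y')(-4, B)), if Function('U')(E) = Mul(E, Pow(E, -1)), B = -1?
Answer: -1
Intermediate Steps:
Function('U')(E) = 1
Mul(Function('U')(7), Function('Y')(-4, B)) = Mul(1, -1) = -1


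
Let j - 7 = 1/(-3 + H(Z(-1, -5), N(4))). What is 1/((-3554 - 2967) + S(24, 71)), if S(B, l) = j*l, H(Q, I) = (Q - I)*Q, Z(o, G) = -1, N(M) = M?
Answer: -2/11977 ≈ -0.00016699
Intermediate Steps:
H(Q, I) = Q*(Q - I)
j = 15/2 (j = 7 + 1/(-3 - (-1 - 1*4)) = 7 + 1/(-3 - (-1 - 4)) = 7 + 1/(-3 - 1*(-5)) = 7 + 1/(-3 + 5) = 7 + 1/2 = 7 + ½ = 15/2 ≈ 7.5000)
S(B, l) = 15*l/2
1/((-3554 - 2967) + S(24, 71)) = 1/((-3554 - 2967) + (15/2)*71) = 1/(-6521 + 1065/2) = 1/(-11977/2) = -2/11977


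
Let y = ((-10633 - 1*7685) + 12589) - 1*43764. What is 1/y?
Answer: -1/49493 ≈ -2.0205e-5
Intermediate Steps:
y = -49493 (y = ((-10633 - 7685) + 12589) - 43764 = (-18318 + 12589) - 43764 = -5729 - 43764 = -49493)
1/y = 1/(-49493) = -1/49493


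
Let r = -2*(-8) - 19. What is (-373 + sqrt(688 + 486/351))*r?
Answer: 1119 - 3*sqrt(116506)/13 ≈ 1040.2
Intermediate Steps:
r = -3 (r = 16 - 19 = -3)
(-373 + sqrt(688 + 486/351))*r = (-373 + sqrt(688 + 486/351))*(-3) = (-373 + sqrt(688 + 486*(1/351)))*(-3) = (-373 + sqrt(688 + 18/13))*(-3) = (-373 + sqrt(8962/13))*(-3) = (-373 + sqrt(116506)/13)*(-3) = 1119 - 3*sqrt(116506)/13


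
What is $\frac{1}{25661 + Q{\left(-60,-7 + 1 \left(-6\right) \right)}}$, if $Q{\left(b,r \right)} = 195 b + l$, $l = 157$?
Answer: $\frac{1}{14118} \approx 7.0832 \cdot 10^{-5}$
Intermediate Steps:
$Q{\left(b,r \right)} = 157 + 195 b$ ($Q{\left(b,r \right)} = 195 b + 157 = 157 + 195 b$)
$\frac{1}{25661 + Q{\left(-60,-7 + 1 \left(-6\right) \right)}} = \frac{1}{25661 + \left(157 + 195 \left(-60\right)\right)} = \frac{1}{25661 + \left(157 - 11700\right)} = \frac{1}{25661 - 11543} = \frac{1}{14118}$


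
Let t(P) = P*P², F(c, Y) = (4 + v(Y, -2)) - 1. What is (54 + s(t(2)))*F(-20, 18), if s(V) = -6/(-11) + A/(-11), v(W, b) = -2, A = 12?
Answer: 588/11 ≈ 53.455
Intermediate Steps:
F(c, Y) = 1 (F(c, Y) = (4 - 2) - 1 = 2 - 1 = 1)
t(P) = P³
s(V) = -6/11 (s(V) = -6/(-11) + 12/(-11) = -6*(-1/11) + 12*(-1/11) = 6/11 - 12/11 = -6/11)
(54 + s(t(2)))*F(-20, 18) = (54 - 6/11)*1 = (588/11)*1 = 588/11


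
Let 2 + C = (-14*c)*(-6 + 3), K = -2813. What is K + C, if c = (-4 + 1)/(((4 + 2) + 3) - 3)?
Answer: -2836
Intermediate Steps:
c = -1/2 (c = -3/((6 + 3) - 3) = -3/(9 - 3) = -3/6 = -3*1/6 = -1/2 ≈ -0.50000)
C = -23 (C = -2 + (-14*(-1/2))*(-6 + 3) = -2 + 7*(-3) = -2 - 21 = -23)
K + C = -2813 - 23 = -2836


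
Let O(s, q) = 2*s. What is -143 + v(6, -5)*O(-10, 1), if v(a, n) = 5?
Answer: -243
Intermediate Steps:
-143 + v(6, -5)*O(-10, 1) = -143 + 5*(2*(-10)) = -143 + 5*(-20) = -143 - 100 = -243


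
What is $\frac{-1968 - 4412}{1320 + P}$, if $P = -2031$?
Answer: $\frac{6380}{711} \approx 8.9733$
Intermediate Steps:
$\frac{-1968 - 4412}{1320 + P} = \frac{-1968 - 4412}{1320 - 2031} = - \frac{6380}{-711} = \left(-6380\right) \left(- \frac{1}{711}\right) = \frac{6380}{711}$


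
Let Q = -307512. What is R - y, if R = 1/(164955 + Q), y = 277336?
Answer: -39536188153/142557 ≈ -2.7734e+5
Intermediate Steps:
R = -1/142557 (R = 1/(164955 - 307512) = 1/(-142557) = -1/142557 ≈ -7.0147e-6)
R - y = -1/142557 - 1*277336 = -1/142557 - 277336 = -39536188153/142557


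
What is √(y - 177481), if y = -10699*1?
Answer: 194*I*√5 ≈ 433.8*I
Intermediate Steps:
y = -10699
√(y - 177481) = √(-10699 - 177481) = √(-188180) = 194*I*√5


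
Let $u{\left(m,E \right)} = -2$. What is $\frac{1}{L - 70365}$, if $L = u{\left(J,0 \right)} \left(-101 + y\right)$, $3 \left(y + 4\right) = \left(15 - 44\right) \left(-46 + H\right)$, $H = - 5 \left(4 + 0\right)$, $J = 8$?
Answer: $- \frac{1}{71431} \approx -1.4 \cdot 10^{-5}$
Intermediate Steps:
$H = -20$ ($H = \left(-5\right) 4 = -20$)
$y = 634$ ($y = -4 + \frac{\left(15 - 44\right) \left(-46 - 20\right)}{3} = -4 + \frac{\left(-29\right) \left(-66\right)}{3} = -4 + \frac{1}{3} \cdot 1914 = -4 + 638 = 634$)
$L = -1066$ ($L = - 2 \left(-101 + 634\right) = \left(-2\right) 533 = -1066$)
$\frac{1}{L - 70365} = \frac{1}{-1066 - 70365} = \frac{1}{-71431} = - \frac{1}{71431}$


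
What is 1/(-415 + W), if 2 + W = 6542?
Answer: 1/6125 ≈ 0.00016327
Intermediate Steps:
W = 6540 (W = -2 + 6542 = 6540)
1/(-415 + W) = 1/(-415 + 6540) = 1/6125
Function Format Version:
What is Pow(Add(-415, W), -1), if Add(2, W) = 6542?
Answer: Rational(1, 6125) ≈ 0.00016327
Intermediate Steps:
W = 6540 (W = Add(-2, 6542) = 6540)
Pow(Add(-415, W), -1) = Pow(Add(-415, 6540), -1) = Pow(6125, -1) = Rational(1, 6125)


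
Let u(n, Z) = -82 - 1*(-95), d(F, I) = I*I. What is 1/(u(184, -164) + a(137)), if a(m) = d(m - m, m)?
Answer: 1/18782 ≈ 5.3242e-5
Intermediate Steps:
d(F, I) = I²
u(n, Z) = 13 (u(n, Z) = -82 + 95 = 13)
a(m) = m²
1/(u(184, -164) + a(137)) = 1/(13 + 137²) = 1/(13 + 18769) = 1/18782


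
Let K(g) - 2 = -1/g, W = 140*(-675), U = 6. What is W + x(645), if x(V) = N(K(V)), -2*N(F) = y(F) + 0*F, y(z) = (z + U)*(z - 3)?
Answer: -39312696143/416025 ≈ -94496.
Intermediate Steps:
W = -94500
y(z) = (-3 + z)*(6 + z) (y(z) = (z + 6)*(z - 3) = (6 + z)*(-3 + z) = (-3 + z)*(6 + z))
K(g) = 2 - 1/g
N(F) = 9 - 3*F/2 - F²/2 (N(F) = -((-18 + F² + 3*F) + 0*F)/2 = -((-18 + F² + 3*F) + 0)/2 = -(-18 + F² + 3*F)/2 = 9 - 3*F/2 - F²/2)
x(V) = 6 - (2 - 1/V)²/2 + 3/(2*V) (x(V) = 9 - 3*(2 - 1/V)/2 - (2 - 1/V)²/2 = 9 + (-3 + 3/(2*V)) - (2 - 1/V)²/2 = 6 - (2 - 1/V)²/2 + 3/(2*V))
W + x(645) = -94500 + (4 - ½/645² + (7/2)/645) = -94500 + (4 - ½*1/416025 + (7/2)*(1/645)) = -94500 + (4 - 1/832050 + 7/1290) = -94500 + 1666357/416025 = -39312696143/416025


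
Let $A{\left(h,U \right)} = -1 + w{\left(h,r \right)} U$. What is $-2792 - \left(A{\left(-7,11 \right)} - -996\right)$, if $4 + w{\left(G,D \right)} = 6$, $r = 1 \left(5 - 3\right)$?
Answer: $-3809$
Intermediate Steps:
$r = 2$ ($r = 1 \cdot 2 = 2$)
$w{\left(G,D \right)} = 2$ ($w{\left(G,D \right)} = -4 + 6 = 2$)
$A{\left(h,U \right)} = -1 + 2 U$
$-2792 - \left(A{\left(-7,11 \right)} - -996\right) = -2792 - \left(\left(-1 + 2 \cdot 11\right) - -996\right) = -2792 - \left(\left(-1 + 22\right) + 996\right) = -2792 - \left(21 + 996\right) = -2792 - 1017 = -3809$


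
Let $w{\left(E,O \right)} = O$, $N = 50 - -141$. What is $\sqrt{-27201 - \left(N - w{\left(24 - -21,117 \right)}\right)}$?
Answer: $5 i \sqrt{1091} \approx 165.15 i$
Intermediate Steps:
$N = 191$ ($N = 50 + 141 = 191$)
$\sqrt{-27201 - \left(N - w{\left(24 - -21,117 \right)}\right)} = \sqrt{-27201 + \left(117 - 191\right)} = \sqrt{-27201 - 74} = \sqrt{-27275} = 5 i \sqrt{1091}$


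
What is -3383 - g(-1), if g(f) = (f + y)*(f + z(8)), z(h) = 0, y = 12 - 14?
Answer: -3386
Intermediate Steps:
y = -2
g(f) = f*(-2 + f) (g(f) = (f - 2)*(f + 0) = (-2 + f)*f = f*(-2 + f))
-3383 - g(-1) = -3383 - (-1)*(-2 - 1) = -3383 - (-1)*(-3) = -3383 - 1*3 = -3383 - 3 = -3386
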